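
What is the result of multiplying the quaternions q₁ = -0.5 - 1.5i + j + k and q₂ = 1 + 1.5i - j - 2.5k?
5.25 - 3.75i - 0.75j + 2.25k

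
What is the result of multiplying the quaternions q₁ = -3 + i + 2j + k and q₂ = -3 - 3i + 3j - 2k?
8 - i - 16j + 12k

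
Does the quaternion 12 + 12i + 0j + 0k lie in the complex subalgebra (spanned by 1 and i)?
Yes. The quaternion 12 + 12i has j- and k-coefficients y = z = 0, so it lies in the complex subalgebra spanned by 1 and i.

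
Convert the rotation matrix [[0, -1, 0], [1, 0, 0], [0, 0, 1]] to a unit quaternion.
0.7071 + 0.7071k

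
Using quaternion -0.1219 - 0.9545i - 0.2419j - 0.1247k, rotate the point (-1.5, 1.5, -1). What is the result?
(-0.928, -1.846, 1.11)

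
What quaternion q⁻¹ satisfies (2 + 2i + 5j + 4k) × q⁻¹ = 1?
0.0408 - 0.0408i - 0.102j - 0.0816k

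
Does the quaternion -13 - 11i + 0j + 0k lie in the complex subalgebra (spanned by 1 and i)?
Yes. The quaternion -13 - 11i has j- and k-coefficients y = z = 0, so it lies in the complex subalgebra spanned by 1 and i.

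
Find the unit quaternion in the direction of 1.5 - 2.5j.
0.5145 - 0.8575j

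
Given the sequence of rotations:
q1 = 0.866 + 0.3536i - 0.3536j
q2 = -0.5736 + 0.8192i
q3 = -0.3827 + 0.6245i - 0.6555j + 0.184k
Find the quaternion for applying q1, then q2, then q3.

q2 · q1 = -0.7864 + 0.5066i + 0.2028j - 0.2897k
q3 · q2 · q1 = 0.1708 - 0.5324i + 0.712j + 0.4249k
0.1708 - 0.5324i + 0.712j + 0.4249k


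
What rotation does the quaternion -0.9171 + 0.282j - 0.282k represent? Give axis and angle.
axis = (0, √2/2, -√2/2), θ = 313°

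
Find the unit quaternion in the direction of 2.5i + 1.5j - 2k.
0.7071i + 0.4243j - 0.5657k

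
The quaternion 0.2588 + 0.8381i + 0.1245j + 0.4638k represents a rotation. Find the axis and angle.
axis = (0.8677, 0.1289, 0.4802), θ = 5π/6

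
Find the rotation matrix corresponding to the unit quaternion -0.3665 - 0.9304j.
[[-0.7313, 0, 0.682], [0, 1, 0], [-0.682, 0, -0.7313]]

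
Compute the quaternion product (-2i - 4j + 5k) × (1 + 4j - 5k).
41 - 2i - 14j - 3k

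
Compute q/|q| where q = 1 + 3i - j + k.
0.2887 + 0.866i - 0.2887j + 0.2887k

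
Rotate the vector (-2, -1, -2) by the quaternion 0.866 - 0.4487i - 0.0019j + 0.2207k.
(-1.022, -2.82, -0.027)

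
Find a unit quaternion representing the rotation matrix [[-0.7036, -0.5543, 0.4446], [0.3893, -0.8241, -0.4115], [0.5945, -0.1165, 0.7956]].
0.2588 + 0.285i - 0.1448j + 0.9115k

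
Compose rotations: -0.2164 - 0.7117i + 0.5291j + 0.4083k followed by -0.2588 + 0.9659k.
-0.3384 - 0.3269i - 0.8244j - 0.3147k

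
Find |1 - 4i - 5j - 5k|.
√67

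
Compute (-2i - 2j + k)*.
2i + 2j - k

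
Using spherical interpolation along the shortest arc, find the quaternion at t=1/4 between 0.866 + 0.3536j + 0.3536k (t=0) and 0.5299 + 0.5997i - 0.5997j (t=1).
0.925 + 0.2007i + 0.1045j + 0.3053k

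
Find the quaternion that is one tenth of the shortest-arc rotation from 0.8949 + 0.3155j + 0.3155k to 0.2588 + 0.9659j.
0.8641 + 0.4086j + 0.2938k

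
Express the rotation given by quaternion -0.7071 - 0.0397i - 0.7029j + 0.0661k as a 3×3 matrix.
[[0.0031, 0.1493, 0.9888], [-0.0377, 0.9881, -0.1491], [-0.9993, -0.0368, 0.0087]]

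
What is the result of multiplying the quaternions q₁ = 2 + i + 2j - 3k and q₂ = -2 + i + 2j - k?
-12 + 4i - 2j + 4k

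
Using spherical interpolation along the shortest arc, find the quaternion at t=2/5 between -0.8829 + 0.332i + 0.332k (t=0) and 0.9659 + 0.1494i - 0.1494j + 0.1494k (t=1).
-0.9762 + 0.1464i + 0.0643j + 0.1464k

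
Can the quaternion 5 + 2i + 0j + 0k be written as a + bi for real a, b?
Yes. The quaternion 5 + 2i has j- and k-coefficients y = z = 0, so it lies in the complex subalgebra spanned by 1 and i.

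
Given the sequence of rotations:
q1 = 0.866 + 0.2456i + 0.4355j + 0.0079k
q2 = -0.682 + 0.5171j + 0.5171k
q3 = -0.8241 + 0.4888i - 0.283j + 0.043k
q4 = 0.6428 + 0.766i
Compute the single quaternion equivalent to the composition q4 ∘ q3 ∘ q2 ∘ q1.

q2 · q1 = -0.8199 - 0.3886i + 0.2778j + 0.3154k
q3 · q2 · q1 = 0.9307 - 0.1817i - 0.1678j - 0.2694k
q4 · q3 · q2 · q1 = 0.7374 + 0.5961i + 0.0985j - 0.3017k
0.7374 + 0.5961i + 0.0985j - 0.3017k


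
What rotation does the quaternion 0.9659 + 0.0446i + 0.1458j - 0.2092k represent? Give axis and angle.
axis = (0.1723, 0.5632, -0.8081), θ = π/6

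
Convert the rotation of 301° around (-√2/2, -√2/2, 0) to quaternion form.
-0.8704 - 0.3482i - 0.3482j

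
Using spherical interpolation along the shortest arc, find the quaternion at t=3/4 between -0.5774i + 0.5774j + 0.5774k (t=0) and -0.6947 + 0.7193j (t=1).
-0.5772 - 0.1788i + 0.7765j + 0.1788k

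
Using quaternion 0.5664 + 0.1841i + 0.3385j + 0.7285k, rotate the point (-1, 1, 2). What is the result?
(0.893, -0.51, 2.223)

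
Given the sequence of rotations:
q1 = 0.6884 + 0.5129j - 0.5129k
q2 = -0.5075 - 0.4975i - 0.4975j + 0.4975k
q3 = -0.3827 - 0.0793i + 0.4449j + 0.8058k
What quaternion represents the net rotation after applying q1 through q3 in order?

q2 · q1 = 0.161 - 0.3425i - 0.8579j + 0.3476k
q3 · q2 · q1 = 0.0128 + 0.9643i + 0.1515j + 0.2171k
0.0128 + 0.9643i + 0.1515j + 0.2171k


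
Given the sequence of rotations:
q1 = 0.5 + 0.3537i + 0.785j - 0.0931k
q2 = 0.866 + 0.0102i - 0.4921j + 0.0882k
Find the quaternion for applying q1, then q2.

q2 · q1 = 0.8239 + 0.288i + 0.4659j + 0.1455k
0.8239 + 0.288i + 0.4659j + 0.1455k


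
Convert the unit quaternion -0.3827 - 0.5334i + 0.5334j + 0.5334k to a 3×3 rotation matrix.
[[-0.1381, -0.1608, -0.9773], [-0.9773, -0.1381, 0.1608], [-0.1608, 0.9773, -0.1381]]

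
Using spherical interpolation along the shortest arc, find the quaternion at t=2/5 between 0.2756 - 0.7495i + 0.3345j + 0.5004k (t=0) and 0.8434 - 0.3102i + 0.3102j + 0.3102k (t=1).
0.5428 - 0.614i + 0.3487j + 0.4548k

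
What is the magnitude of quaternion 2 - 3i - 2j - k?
√18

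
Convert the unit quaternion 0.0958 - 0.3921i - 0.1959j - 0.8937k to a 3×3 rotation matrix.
[[-0.6742, 0.3249, 0.6633], [-0.0176, -0.9049, 0.4253], [0.7384, 0.275, 0.6158]]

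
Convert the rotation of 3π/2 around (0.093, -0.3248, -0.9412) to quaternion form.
-0.7071 + 0.0658i - 0.2297j - 0.6655k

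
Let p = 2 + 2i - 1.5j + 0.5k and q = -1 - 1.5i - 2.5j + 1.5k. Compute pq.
-3.5 - 6i - 7.25j - 4.75k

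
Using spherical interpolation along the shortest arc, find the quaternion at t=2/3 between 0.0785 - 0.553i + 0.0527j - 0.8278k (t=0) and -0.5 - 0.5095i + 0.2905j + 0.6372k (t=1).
0.4294 + 0.162i - 0.2067j - 0.8641k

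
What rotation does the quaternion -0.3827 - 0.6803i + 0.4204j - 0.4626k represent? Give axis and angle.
axis = (-0.7364, 0.455, -0.5007), θ = 5π/4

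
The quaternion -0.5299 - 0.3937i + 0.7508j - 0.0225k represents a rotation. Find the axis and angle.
axis = (-0.4642, 0.8853, -0.0265), θ = 244°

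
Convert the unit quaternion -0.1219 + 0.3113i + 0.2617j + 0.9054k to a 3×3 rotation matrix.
[[-0.7765, 0.3837, 0.4999], [-0.0578, -0.8333, 0.5498], [0.6275, 0.398, 0.6692]]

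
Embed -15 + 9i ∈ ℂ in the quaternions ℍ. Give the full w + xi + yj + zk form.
-15 + 9i + 0j + 0k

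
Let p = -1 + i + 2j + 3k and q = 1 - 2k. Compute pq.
5 - 3i + 4j + 5k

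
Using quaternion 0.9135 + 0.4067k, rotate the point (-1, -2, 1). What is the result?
(0.817, -2.081, 1)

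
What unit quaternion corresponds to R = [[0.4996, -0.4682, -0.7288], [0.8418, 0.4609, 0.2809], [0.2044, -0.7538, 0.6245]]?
0.8039 - 0.3218i - 0.2902j + 0.4074k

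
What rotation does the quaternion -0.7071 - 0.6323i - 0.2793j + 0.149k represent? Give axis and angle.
axis = (-0.8942, -0.395, 0.2107), θ = 3π/2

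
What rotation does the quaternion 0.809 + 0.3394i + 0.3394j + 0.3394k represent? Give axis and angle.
axis = (√3/3, √3/3, √3/3), θ = 72°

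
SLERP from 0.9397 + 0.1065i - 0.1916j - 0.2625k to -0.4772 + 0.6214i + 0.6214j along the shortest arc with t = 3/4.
0.6702 - 0.4754i - 0.5645j - 0.0784k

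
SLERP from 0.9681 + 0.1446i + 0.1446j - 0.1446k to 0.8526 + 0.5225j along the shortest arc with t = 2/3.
0.9118 + 0.0497i + 0.4046j - 0.0497k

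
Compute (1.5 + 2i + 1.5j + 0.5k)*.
1.5 - 2i - 1.5j - 0.5k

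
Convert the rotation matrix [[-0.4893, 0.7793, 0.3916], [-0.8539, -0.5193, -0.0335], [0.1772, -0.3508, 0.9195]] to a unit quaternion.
-0.4772 + 0.1662i - 0.1123j + 0.8556k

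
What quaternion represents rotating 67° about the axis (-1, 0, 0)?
0.8339 - 0.5519i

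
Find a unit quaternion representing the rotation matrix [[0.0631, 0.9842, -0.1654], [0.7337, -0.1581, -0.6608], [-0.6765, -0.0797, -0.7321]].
0.2079 + 0.6988i + 0.6146j - 0.3012k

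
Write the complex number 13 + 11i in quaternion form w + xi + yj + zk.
13 + 11i + 0j + 0k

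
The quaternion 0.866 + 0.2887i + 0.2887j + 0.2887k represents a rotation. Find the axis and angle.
axis = (√3/3, √3/3, √3/3), θ = π/3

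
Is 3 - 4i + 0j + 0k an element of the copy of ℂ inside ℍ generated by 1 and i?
Yes. The quaternion 3 - 4i has j- and k-coefficients y = z = 0, so it lies in the complex subalgebra spanned by 1 and i.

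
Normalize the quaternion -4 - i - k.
-0.9428 - 0.2357i - 0.2357k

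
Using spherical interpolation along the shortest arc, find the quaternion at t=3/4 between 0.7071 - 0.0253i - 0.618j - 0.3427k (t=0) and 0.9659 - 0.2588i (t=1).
0.9576 - 0.211i - 0.1716j - 0.0952k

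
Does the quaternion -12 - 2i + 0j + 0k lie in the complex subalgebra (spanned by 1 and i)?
Yes. The quaternion -12 - 2i has j- and k-coefficients y = z = 0, so it lies in the complex subalgebra spanned by 1 and i.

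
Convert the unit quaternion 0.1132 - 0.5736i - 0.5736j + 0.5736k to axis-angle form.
axis = (-√3/3, -√3/3, √3/3), θ = 167°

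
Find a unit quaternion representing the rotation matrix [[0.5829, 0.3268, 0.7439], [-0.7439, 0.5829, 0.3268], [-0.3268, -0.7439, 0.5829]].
0.829 - 0.3229i + 0.3229j - 0.3229k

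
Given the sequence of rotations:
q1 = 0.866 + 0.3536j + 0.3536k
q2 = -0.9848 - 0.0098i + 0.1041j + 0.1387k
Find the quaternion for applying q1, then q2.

q2 · q1 = -0.9387 - 0.0207i - 0.2546j - 0.2316k
-0.9387 - 0.0207i - 0.2546j - 0.2316k


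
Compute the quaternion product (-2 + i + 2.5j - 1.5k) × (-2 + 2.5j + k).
-0.75 + 4.25i - 11j + 3.5k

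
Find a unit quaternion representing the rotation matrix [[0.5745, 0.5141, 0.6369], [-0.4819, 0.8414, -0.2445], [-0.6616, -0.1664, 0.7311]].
0.887 + 0.022i + 0.366j - 0.2807k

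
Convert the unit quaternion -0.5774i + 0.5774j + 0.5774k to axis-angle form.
axis = (-√3/3, √3/3, √3/3), θ = π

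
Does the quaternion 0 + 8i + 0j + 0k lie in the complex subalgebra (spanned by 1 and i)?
Yes. The quaternion 8i has j- and k-coefficients y = z = 0, so it lies in the complex subalgebra spanned by 1 and i.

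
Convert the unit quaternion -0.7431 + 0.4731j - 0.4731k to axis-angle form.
axis = (0, √2/2, -√2/2), θ = 276°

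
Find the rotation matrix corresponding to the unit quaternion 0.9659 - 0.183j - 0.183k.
[[0.866, 0.3535, -0.3535], [-0.3535, 0.933, 0.067], [0.3535, 0.067, 0.933]]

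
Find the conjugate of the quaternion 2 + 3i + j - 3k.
2 - 3i - j + 3k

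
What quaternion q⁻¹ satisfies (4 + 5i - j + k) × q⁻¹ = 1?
0.093 - 0.1163i + 0.0233j - 0.0233k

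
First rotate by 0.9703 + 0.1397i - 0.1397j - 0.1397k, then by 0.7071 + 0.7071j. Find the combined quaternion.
0.7849 + 0.5873j - 0.1976k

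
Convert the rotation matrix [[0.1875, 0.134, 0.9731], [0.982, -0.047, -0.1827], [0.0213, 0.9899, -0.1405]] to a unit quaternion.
0.5 + 0.5863i + 0.4759j + 0.424k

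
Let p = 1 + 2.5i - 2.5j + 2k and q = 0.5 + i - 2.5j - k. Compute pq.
-6.25 + 9.75i + 0.75j - 3.75k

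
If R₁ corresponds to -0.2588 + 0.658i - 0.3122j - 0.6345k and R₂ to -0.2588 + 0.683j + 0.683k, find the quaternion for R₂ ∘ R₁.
0.7136 - 0.3904i + 0.3535j - 0.462k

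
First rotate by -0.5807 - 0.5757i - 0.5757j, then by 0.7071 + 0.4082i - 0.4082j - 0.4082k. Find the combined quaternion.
-0.4106 - 0.8791i + 0.065j - 0.233k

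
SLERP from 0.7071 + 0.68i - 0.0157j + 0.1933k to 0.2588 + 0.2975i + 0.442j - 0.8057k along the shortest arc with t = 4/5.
0.4267 + 0.4543i + 0.3949j - 0.675k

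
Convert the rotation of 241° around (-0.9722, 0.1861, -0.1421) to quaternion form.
-0.5075 - 0.8377i + 0.1603j - 0.1224k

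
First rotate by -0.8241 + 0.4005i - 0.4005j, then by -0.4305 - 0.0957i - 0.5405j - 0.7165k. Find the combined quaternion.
0.1766 - 0.3805i + 0.3309j + 0.8453k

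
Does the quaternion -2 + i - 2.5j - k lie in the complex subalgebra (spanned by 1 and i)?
No. The quaternion -2 + i - 2.5j - k has j-coefficient y = -2.5 and k-coefficient z = -1, not both zero, so it does not lie in the complex subalgebra spanned by 1 and i.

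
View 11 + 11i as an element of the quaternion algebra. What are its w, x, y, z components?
11 + 11i + 0j + 0k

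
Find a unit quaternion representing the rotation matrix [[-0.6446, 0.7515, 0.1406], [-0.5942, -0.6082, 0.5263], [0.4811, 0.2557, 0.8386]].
-0.3827 + 0.1768i + 0.2224j + 0.8791k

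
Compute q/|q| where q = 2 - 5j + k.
0.3651 - 0.9129j + 0.1826k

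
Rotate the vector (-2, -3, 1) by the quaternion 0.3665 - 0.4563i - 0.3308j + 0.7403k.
(0.434, -0.307, 3.704)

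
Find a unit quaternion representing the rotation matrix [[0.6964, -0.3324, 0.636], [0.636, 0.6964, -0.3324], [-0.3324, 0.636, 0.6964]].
0.8788 + 0.2755i + 0.2755j + 0.2755k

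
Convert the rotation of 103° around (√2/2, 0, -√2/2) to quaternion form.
0.6225 + 0.5534i - 0.5534k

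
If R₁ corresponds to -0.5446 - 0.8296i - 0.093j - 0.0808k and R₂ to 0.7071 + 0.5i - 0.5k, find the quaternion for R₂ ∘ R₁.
-0.0107 - 0.9054i + 0.3894j + 0.1687k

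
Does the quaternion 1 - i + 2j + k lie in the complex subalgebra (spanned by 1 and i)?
No. The quaternion 1 - i + 2j + k has j-coefficient y = 2 and k-coefficient z = 1, not both zero, so it does not lie in the complex subalgebra spanned by 1 and i.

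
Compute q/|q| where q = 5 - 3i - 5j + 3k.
0.6063 - 0.3638i - 0.6063j + 0.3638k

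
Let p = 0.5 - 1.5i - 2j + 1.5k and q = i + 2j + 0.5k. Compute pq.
4.75 - 3.5i + 3.25j - 0.75k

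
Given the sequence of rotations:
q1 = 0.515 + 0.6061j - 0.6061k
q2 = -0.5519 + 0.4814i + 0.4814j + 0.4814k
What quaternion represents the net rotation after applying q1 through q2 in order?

q2 · q1 = -0.2842 - 0.3356i + 0.2052j + 0.8742k
-0.2842 - 0.3356i + 0.2052j + 0.8742k


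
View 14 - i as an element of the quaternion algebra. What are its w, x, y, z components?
14 - i + 0j + 0k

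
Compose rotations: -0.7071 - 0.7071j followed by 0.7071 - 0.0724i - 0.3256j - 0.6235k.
-0.7302 - 0.3897i - 0.2698j + 0.4921k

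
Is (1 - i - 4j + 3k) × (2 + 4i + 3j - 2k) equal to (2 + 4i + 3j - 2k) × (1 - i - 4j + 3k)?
No: pq = 24 + i + 5j + 17k ≠ 24 + 3i - 15j - 9k = qp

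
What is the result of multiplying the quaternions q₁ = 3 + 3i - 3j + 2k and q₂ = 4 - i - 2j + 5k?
-1 - 2i - 35j + 14k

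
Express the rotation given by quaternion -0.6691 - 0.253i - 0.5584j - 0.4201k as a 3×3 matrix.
[[0.0234, -0.2796, 0.9598], [0.8447, 0.519, 0.1306], [-0.5347, 0.8077, 0.2484]]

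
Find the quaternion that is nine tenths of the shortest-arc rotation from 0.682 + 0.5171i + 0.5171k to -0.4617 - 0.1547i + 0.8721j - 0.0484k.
0.5198 + 0.2102i - 0.8207j + 0.1102k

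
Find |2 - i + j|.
√6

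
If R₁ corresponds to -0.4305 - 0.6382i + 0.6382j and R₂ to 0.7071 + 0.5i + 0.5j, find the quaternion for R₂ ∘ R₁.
-0.3044 - 0.6665i + 0.236j + 0.6382k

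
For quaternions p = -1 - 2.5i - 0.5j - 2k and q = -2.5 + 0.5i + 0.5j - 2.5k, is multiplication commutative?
No: pq = -1 + 8i - 6.5j + 6.5k ≠ -1 + 3.5i + 8j + 8.5k = qp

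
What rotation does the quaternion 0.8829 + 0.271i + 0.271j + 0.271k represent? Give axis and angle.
axis = (√3/3, √3/3, √3/3), θ = 56°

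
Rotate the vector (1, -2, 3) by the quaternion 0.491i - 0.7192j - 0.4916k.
(-0.554, 1.346, -3.447)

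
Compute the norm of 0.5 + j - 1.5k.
1.871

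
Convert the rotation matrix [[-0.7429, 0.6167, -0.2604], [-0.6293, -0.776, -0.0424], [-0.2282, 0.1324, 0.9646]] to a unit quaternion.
-0.3338 - 0.1309i + 0.0241j + 0.9332k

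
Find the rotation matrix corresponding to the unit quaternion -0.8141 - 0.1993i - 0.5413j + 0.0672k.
[[0.405, 0.3252, 0.8546], [0.1063, 0.9115, -0.3973], [-0.9081, 0.2517, 0.3345]]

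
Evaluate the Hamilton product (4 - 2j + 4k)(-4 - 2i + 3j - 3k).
2 - 14i + 12j - 32k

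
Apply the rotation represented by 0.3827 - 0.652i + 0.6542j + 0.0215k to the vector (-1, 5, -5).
(-6.854, -1.055, 1.705)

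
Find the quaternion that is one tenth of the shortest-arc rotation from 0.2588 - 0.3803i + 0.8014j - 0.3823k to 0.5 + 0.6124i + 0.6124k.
0.1805 - 0.4403i + 0.7602j - 0.4422k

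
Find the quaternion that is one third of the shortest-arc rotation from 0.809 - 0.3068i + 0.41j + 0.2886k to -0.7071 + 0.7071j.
0.9432 - 0.2416i + 0.0168j + 0.2273k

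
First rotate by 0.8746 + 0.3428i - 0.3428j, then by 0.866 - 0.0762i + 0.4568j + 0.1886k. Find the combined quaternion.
0.9401 + 0.2949i + 0.1673j + 0.0345k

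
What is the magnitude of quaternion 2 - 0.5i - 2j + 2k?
3.5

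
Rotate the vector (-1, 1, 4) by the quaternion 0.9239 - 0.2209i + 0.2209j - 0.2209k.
(1.529, 2.553, 3.024)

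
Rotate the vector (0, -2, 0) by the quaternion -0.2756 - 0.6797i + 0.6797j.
(1.848, -0.152, -0.749)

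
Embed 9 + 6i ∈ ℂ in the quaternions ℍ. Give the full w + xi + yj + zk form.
9 + 6i + 0j + 0k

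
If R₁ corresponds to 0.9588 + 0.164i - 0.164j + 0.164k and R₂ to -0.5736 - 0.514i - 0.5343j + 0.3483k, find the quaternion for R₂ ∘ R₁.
-0.6104 - 0.6174i - 0.2768j + 0.4118k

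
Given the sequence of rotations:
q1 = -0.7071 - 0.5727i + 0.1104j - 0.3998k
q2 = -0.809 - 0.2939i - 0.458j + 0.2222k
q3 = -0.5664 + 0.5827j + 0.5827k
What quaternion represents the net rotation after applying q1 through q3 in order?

q2 · q1 = 0.5431 + 0.8297i - 0.0102j - 0.1284k
q3 · q2 · q1 = -0.2268 - 0.5388i + 0.8057j - 0.0943k
-0.2268 - 0.5388i + 0.8057j - 0.0943k


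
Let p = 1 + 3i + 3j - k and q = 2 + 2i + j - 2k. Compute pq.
-9 + 3i + 11j - 7k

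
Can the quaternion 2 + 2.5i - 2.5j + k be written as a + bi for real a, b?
No. The quaternion 2 + 2.5i - 2.5j + k has j-coefficient y = -2.5 and k-coefficient z = 1, not both zero, so it does not lie in the complex subalgebra spanned by 1 and i.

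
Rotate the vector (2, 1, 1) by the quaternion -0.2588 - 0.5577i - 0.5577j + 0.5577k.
(0.089, -0.488, -2.399)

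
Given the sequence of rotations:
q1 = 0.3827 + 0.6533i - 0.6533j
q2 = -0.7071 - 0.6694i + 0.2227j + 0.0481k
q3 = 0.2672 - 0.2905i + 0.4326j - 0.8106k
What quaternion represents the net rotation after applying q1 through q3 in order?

q2 · q1 = 0.3122 - 0.6867i + 0.5786j + 0.3102k
q3 · q2 · q1 = -0.1149 + 0.329i + 0.9364j - 0.0412k
-0.1149 + 0.329i + 0.9364j - 0.0412k


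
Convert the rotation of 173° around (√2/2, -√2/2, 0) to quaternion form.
0.061 + 0.7058i - 0.7058j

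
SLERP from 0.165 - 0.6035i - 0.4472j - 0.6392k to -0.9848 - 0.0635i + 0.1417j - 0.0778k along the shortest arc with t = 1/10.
0.302 - 0.5762i - 0.4542j - 0.6087k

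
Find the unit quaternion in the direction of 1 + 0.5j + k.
0.6667 + 0.3333j + 0.6667k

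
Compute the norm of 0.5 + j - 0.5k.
1.225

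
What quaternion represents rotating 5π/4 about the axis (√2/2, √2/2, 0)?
-0.3827 + 0.6533i + 0.6533j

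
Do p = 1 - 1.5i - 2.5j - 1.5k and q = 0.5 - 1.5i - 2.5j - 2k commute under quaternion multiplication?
No: pq = -11 - i - 4.5j - 2.75k ≠ -11 - 3.5i - 3j - 2.75k = qp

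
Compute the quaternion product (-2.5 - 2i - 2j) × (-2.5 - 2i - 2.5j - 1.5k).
-2.75 + 13i + 8.25j + 4.75k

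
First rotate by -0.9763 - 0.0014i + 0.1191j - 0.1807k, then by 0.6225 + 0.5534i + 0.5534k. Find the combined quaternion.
-0.507 - 0.6071i + 0.1734j - 0.5869k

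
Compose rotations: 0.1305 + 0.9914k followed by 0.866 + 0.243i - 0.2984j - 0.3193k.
0.4296 - 0.2641i - 0.2799j + 0.8169k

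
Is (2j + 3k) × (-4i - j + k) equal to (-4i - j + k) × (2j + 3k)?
No: pq = -1 + 5i - 12j + 8k ≠ -1 - 5i + 12j - 8k = qp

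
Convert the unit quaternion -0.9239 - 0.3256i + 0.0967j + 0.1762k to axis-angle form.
axis = (-0.8509, 0.2527, 0.4605), θ = 7π/4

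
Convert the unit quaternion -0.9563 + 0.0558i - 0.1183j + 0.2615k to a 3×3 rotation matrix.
[[0.8352, 0.4869, 0.2554], [-0.5133, 0.857, 0.0449], [-0.1971, -0.1686, 0.9658]]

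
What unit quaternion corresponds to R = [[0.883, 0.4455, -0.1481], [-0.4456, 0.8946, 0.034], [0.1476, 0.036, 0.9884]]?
0.9703 + 0.0005i - 0.0762j - 0.2296k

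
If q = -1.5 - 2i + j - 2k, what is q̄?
-1.5 + 2i - j + 2k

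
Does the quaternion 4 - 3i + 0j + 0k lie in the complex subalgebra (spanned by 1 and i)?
Yes. The quaternion 4 - 3i has j- and k-coefficients y = z = 0, so it lies in the complex subalgebra spanned by 1 and i.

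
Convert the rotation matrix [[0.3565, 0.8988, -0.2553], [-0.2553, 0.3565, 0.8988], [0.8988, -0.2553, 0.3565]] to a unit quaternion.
0.7193 - 0.4011i - 0.4011j - 0.4011k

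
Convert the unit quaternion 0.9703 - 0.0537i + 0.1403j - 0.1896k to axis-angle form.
axis = (-0.222, 0.58, -0.7838), θ = 28°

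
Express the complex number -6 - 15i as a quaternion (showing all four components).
-6 - 15i + 0j + 0k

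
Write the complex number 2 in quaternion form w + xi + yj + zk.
2 + 0i + 0j + 0k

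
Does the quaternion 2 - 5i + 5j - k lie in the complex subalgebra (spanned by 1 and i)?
No. The quaternion 2 - 5i + 5j - k has j-coefficient y = 5 and k-coefficient z = -1, not both zero, so it does not lie in the complex subalgebra spanned by 1 and i.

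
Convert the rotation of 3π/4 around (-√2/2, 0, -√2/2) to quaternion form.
0.3827 - 0.6533i - 0.6533k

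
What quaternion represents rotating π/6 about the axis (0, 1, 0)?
0.9659 + 0.2588j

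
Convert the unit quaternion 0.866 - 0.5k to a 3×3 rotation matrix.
[[0.5, 0.866, 0], [-0.866, 0.5, 0], [0, 0, 1]]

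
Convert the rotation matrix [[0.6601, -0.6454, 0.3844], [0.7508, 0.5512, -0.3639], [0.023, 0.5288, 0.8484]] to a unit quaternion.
0.8746 + 0.2552i + 0.1033j + 0.3991k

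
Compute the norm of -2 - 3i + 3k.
√22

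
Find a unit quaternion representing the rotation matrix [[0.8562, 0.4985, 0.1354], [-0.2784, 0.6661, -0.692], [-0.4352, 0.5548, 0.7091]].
0.8988 + 0.3468i + 0.1587j - 0.2161k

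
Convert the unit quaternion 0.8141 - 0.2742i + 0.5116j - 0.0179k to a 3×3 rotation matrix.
[[0.4759, -0.2514, 0.8428], [-0.3097, 0.849, 0.4281], [-0.8232, -0.4648, 0.3262]]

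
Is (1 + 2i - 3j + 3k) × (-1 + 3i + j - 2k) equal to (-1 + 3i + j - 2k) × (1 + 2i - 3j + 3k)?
No: pq = 2 + 4i + 17j + 6k ≠ 2 - 2i - 9j - 16k = qp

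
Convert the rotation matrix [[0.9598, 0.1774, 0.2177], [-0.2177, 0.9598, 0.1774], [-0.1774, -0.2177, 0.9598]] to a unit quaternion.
0.9848 - 0.1003i + 0.1003j - 0.1003k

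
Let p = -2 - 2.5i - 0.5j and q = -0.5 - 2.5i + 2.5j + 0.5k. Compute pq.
-4 + 6i - 3.5j - 8.5k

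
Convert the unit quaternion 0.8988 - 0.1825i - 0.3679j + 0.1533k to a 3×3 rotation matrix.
[[0.6823, -0.1413, -0.7173], [0.4099, 0.8864, 0.2153], [0.6054, -0.4409, 0.6627]]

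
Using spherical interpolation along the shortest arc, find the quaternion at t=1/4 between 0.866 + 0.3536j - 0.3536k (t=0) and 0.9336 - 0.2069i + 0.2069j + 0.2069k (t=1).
0.9174 - 0.0551i + 0.3282j - 0.2181k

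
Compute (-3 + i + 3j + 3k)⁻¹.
-0.1071 - 0.0357i - 0.1071j - 0.1071k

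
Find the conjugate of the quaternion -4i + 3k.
4i - 3k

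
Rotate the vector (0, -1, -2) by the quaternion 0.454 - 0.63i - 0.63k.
(-2.16, -0.556, 0.16)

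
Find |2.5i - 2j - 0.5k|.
3.24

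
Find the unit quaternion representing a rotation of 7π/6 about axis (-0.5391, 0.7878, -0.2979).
-0.2588 - 0.5207i + 0.761j - 0.2877k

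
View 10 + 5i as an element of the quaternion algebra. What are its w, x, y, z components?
10 + 5i + 0j + 0k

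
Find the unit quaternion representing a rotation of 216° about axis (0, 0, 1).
-0.309 + 0.9511k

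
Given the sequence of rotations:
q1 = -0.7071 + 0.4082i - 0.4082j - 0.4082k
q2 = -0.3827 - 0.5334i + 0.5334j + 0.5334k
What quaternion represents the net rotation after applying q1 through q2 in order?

q2 · q1 = 0.9238 + 0.2209i - 0.2209j - 0.2209k
0.9238 + 0.2209i - 0.2209j - 0.2209k


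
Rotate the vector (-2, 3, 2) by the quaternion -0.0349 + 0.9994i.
(-2, -2.853, -2.204)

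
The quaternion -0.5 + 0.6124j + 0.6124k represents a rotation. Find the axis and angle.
axis = (0, √2/2, √2/2), θ = 4π/3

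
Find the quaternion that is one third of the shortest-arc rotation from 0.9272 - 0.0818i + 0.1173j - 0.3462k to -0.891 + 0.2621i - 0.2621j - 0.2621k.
0.9619 - 0.1502i + 0.1749j - 0.1473k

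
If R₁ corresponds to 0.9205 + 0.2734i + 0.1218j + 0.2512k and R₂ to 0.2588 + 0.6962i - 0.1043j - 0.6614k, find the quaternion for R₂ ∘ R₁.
0.2267 + 0.766i - 0.4202j - 0.4305k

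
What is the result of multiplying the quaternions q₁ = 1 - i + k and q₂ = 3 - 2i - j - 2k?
3 - 4i - 5j + 2k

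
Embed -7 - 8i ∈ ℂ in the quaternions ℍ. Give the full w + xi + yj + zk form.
-7 - 8i + 0j + 0k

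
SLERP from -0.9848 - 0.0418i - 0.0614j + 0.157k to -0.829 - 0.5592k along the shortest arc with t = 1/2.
-0.9755 - 0.0225i - 0.033j - 0.2163k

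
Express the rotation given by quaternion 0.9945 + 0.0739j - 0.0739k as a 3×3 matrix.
[[0.9782, 0.147, 0.147], [-0.147, 0.9891, -0.0109], [-0.147, -0.0109, 0.9891]]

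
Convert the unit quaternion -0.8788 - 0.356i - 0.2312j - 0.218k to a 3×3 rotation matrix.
[[0.798, -0.2185, 0.5616], [0.5478, 0.6515, -0.5249], [-0.2511, 0.7265, 0.6396]]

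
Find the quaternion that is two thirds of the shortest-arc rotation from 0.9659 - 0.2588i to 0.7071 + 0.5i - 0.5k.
0.8916 + 0.2661i - 0.3663k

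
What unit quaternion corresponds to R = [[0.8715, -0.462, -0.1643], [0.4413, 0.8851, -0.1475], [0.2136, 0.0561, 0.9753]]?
0.9659 + 0.0527i - 0.0978j + 0.2338k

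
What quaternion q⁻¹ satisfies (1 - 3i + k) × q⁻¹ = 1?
0.0909 + 0.2727i - 0.0909k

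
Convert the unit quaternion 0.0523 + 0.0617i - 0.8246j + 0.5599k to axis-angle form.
axis = (0.0618, -0.8257, 0.5607), θ = 174°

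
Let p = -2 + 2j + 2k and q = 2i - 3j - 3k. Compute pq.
12 - 4i + 10j + 2k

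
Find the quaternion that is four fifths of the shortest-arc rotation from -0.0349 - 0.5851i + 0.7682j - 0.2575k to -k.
-0.0094 - 0.1569i + 0.206j - 0.9659k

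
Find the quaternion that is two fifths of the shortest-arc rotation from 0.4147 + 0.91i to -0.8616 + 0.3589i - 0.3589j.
0.8292 + 0.5191i + 0.2075j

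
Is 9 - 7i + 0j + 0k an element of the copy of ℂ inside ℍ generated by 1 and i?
Yes. The quaternion 9 - 7i has j- and k-coefficients y = z = 0, so it lies in the complex subalgebra spanned by 1 and i.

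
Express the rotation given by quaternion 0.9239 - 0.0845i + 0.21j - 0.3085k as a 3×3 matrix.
[[0.7215, 0.5346, 0.4402], [-0.6055, 0.7954, 0.0266], [-0.3359, -0.2857, 0.8975]]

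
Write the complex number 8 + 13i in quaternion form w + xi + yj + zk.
8 + 13i + 0j + 0k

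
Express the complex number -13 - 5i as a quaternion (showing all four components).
-13 - 5i + 0j + 0k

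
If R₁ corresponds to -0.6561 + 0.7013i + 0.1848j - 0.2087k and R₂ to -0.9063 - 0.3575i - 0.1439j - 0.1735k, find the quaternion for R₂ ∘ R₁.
0.8357 - 0.3389i - 0.2694j + 0.3378k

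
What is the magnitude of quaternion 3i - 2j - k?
√14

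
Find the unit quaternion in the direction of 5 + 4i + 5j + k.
0.6108 + 0.4887i + 0.6108j + 0.1222k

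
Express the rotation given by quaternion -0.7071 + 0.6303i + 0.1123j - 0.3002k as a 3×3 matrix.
[[0.7945, -0.283, -0.5372], [0.5661, 0.0252, 0.8239], [-0.2196, -0.9588, 0.1802]]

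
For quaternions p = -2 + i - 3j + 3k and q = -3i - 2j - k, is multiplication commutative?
No: pq = 15i - 4j - 9k ≠ -3i + 12j + 13k = qp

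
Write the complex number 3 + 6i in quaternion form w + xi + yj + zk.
3 + 6i + 0j + 0k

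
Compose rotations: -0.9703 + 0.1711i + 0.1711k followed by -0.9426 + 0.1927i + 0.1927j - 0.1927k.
0.9146 - 0.3153i - 0.2529j - 0.0073k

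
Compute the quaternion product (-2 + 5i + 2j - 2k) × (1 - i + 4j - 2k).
-9 + 11i + 6j + 24k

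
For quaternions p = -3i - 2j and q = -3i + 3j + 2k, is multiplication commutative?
No: pq = -3 - 4i + 6j - 15k ≠ -3 + 4i - 6j + 15k = qp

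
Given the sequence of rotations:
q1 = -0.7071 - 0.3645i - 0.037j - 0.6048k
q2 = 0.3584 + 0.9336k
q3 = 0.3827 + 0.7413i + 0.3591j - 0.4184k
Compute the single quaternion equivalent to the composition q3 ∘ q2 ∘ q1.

q2 · q1 = 0.3112 - 0.0961i - 0.3536j - 0.8769k
q3 · q2 · q1 = -0.0496 - 0.2689i + 0.6667j - 0.6934k
-0.0496 - 0.2689i + 0.6667j - 0.6934k


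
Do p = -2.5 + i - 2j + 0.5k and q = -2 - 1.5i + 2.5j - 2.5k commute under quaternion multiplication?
No: pq = 12.75 + 5.5i - 0.5j + 4.75k ≠ 12.75 - 2i - 4j + 5.75k = qp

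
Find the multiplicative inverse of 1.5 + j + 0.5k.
0.4286 - 0.2857j - 0.1429k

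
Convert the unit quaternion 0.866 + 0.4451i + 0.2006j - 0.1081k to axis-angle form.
axis = (0.8901, 0.4012, -0.2162), θ = π/3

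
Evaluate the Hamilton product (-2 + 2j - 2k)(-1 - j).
4 - 2i + 2k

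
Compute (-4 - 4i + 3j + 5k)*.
-4 + 4i - 3j - 5k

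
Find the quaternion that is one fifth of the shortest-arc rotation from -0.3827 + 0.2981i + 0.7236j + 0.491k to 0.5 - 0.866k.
-0.4369 + 0.2511i + 0.6096j + 0.6119k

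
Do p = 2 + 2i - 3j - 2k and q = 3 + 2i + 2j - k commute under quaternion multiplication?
No: pq = 6 + 17i - 7j + 2k ≠ 6 + 3i - 3j - 18k = qp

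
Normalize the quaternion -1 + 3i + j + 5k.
-0.1667 + 0.5i + 0.1667j + 0.8333k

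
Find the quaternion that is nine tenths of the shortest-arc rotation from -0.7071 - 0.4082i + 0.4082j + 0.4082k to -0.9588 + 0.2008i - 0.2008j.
-0.9794 + 0.1384i - 0.1384j + 0.049k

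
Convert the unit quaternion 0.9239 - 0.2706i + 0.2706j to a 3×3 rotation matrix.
[[0.8536, -0.1464, 0.5], [-0.1464, 0.8536, 0.5], [-0.5, -0.5, 0.7071]]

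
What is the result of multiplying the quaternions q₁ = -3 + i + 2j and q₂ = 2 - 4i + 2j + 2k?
-6 + 18i - 4j + 4k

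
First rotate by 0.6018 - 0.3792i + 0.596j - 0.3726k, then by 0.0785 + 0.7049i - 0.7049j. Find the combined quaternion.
0.7347 + 0.6571i - 0.1148j + 0.1236k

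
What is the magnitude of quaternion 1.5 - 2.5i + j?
3.082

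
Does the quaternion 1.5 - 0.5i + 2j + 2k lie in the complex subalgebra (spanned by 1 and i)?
No. The quaternion 1.5 - 0.5i + 2j + 2k has j-coefficient y = 2 and k-coefficient z = 2, not both zero, so it does not lie in the complex subalgebra spanned by 1 and i.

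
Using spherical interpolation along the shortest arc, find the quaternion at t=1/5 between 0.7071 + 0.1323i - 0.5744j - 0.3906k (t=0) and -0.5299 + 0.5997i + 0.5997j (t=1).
0.7138 - 0.025i - 0.6183j - 0.3279k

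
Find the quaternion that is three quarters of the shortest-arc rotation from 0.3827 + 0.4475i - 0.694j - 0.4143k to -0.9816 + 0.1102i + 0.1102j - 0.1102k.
0.9476 + 0.0495i - 0.3133j - 0.0389k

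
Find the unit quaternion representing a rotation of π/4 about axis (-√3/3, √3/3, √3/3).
0.9239 - 0.2209i + 0.2209j + 0.2209k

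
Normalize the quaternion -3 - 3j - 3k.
-0.5774 - 0.5774j - 0.5774k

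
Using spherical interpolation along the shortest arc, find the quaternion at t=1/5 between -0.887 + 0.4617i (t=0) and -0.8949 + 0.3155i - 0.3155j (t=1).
-0.8974 + 0.4365i - 0.0644j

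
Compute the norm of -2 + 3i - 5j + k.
√39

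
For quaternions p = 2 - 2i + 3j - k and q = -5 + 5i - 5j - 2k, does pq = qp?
No: pq = 13 + 9i - 34j - 4k ≠ 13 + 31i - 16j + 6k = qp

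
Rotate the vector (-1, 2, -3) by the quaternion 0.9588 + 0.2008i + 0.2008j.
(-1.913, 2.913, -1.361)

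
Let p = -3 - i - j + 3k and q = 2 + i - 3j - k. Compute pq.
-5 + 5i + 9j + 13k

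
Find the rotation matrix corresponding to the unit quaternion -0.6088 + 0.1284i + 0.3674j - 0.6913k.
[[-0.2258, -0.7474, -0.6249], [0.9361, 0.0112, -0.3516], [0.2698, -0.6643, 0.6971]]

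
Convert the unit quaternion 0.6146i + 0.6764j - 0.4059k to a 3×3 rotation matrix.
[[-0.2445, 0.8314, -0.4989], [0.8314, -0.085, -0.5491], [-0.4989, -0.5491, -0.6705]]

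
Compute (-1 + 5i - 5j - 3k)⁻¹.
-0.0167 - 0.0833i + 0.0833j + 0.05k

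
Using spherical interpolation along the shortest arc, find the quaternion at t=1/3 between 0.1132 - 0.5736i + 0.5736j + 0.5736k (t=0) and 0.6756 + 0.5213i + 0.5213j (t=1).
0.419 - 0.2331i + 0.7327j + 0.4829k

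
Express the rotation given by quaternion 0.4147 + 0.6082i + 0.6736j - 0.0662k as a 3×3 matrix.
[[0.0838, 0.8743, 0.4782], [0.7645, 0.2514, -0.5936], [-0.6392, 0.4153, -0.6473]]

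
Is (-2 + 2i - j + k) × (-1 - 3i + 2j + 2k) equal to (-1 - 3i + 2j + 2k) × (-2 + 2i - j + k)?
No: pq = 8 - 10j - 4k ≠ 8 + 8i + 4j - 6k = qp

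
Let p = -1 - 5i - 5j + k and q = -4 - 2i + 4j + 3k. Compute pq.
11 + 3i + 29j - 37k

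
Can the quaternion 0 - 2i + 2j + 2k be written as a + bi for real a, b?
No. The quaternion -2i + 2j + 2k has j-coefficient y = 2 and k-coefficient z = 2, not both zero, so it does not lie in the complex subalgebra spanned by 1 and i.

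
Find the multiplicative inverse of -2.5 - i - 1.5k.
-0.2632 + 0.1053i + 0.1579k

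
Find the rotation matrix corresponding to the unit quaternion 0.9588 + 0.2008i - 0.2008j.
[[0.9194, -0.0806, -0.3851], [-0.0806, 0.9194, -0.3851], [0.3851, 0.3851, 0.8387]]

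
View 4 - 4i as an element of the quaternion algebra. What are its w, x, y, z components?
4 - 4i + 0j + 0k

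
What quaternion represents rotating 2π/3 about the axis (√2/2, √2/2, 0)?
0.5 + 0.6124i + 0.6124j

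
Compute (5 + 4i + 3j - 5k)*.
5 - 4i - 3j + 5k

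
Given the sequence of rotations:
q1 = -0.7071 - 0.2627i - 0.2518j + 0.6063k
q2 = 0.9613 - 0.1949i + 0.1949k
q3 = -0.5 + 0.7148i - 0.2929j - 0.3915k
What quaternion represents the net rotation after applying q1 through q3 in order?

q2 · q1 = -0.8491 - 0.0656i - 0.1751j + 0.4941k
q3 · q2 · q1 = 0.6136 - 0.7874i + 0.0088j - 0.059k
0.6136 - 0.7874i + 0.0088j - 0.059k


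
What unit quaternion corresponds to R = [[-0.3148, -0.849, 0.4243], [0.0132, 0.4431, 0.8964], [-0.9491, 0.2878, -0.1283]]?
0.5 - 0.3043i + 0.6867j + 0.4311k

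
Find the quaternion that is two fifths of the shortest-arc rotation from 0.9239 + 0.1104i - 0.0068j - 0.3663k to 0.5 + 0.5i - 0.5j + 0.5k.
0.9091 + 0.329i - 0.2551j - 0.0109k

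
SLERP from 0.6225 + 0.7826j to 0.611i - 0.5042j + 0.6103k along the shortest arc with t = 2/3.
0.2566 - 0.4661i + 0.7072j - 0.4656k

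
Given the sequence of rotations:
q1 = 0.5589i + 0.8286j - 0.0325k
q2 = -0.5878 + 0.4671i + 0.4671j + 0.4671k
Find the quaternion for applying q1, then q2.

q2 · q1 = -0.6329 - 0.7307i - 0.2108j + 0.1451k
-0.6329 - 0.7307i - 0.2108j + 0.1451k


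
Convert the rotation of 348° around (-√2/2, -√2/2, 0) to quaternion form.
-0.9945 - 0.0739i - 0.0739j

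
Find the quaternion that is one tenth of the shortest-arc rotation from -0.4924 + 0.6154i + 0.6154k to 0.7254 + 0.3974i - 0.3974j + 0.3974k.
-0.373 + 0.6548i - 0.0575j + 0.6548k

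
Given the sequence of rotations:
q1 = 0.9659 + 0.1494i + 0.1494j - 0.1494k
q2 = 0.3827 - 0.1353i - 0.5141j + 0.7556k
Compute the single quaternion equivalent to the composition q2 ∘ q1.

q2 · q1 = 0.5796 - 0.1096i - 0.3467j + 0.7293k
0.5796 - 0.1096i - 0.3467j + 0.7293k


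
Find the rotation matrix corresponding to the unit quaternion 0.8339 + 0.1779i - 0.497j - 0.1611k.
[[0.4541, 0.0918, -0.8862], [-0.4455, 0.8848, -0.1366], [0.7716, 0.4568, 0.4427]]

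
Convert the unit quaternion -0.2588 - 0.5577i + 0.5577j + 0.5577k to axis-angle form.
axis = (-√3/3, √3/3, √3/3), θ = 7π/6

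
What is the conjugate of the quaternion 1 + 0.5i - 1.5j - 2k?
1 - 0.5i + 1.5j + 2k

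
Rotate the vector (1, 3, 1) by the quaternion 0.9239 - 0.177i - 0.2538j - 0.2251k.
(1.898, 2.623, 0.719)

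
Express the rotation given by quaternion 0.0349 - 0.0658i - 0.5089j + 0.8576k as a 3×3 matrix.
[[-0.9889, 0.0071, -0.1484], [0.1268, -0.4796, -0.8683], [-0.0773, -0.8775, 0.4734]]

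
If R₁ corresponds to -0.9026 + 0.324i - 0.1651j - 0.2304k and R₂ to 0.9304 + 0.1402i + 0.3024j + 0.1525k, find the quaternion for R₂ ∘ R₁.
-0.8001 + 0.1304i - 0.3448j - 0.4731k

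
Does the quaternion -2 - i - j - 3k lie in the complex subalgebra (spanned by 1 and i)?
No. The quaternion -2 - i - j - 3k has j-coefficient y = -1 and k-coefficient z = -3, not both zero, so it does not lie in the complex subalgebra spanned by 1 and i.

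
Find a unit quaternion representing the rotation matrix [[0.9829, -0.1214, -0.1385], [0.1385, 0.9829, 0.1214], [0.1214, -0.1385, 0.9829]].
0.9936 - 0.0654i - 0.0654j + 0.0654k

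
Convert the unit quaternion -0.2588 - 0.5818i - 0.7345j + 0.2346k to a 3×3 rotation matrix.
[[-0.1891, 0.9761, 0.1072], [0.7332, 0.2129, -0.6458], [-0.6532, -0.0435, -0.756]]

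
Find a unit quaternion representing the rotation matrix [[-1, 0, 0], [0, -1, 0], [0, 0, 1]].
k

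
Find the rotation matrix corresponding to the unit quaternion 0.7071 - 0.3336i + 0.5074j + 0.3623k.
[[0.2226, -0.8509, 0.4758], [0.1738, 0.5149, 0.8394], [-0.9593, -0.1041, 0.2625]]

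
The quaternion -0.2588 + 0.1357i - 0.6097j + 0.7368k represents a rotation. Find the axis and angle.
axis = (0.1405, -0.6312, 0.7628), θ = 7π/6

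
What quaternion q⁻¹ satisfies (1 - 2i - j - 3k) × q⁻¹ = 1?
0.0667 + 0.1333i + 0.0667j + 0.2k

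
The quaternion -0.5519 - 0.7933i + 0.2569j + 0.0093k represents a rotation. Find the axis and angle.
axis = (-0.9513, 0.3081, 0.0112), θ = 247°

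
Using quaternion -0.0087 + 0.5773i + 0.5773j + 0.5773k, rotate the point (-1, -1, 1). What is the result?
(0.313, 0.353, -1.666)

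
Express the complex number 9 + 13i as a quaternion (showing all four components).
9 + 13i + 0j + 0k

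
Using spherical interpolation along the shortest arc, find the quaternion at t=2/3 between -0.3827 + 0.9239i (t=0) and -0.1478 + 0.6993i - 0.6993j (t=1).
-0.2449 + 0.8337i - 0.495j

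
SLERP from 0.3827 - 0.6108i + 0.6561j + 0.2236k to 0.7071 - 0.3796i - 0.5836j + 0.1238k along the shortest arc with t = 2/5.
0.677 - 0.6723i + 0.182j + 0.2379k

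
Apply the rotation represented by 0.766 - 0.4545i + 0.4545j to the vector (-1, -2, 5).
(3.721, 2.721, 2.957)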